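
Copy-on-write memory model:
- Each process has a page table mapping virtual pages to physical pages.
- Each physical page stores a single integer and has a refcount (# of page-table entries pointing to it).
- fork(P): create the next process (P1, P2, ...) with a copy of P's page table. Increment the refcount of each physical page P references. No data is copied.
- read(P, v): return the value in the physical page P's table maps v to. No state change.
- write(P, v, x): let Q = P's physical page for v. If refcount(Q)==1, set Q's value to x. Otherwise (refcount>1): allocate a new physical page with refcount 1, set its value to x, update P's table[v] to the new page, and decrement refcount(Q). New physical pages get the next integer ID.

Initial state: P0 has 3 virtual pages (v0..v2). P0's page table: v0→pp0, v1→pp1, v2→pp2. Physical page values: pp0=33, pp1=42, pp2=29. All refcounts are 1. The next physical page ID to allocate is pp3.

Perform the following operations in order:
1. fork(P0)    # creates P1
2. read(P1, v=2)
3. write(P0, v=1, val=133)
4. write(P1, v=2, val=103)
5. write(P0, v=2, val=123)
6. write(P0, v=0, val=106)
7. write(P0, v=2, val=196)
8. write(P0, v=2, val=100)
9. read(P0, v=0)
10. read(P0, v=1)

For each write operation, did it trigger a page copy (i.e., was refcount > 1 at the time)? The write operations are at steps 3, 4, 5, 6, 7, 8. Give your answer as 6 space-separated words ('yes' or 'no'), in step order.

Op 1: fork(P0) -> P1. 3 ppages; refcounts: pp0:2 pp1:2 pp2:2
Op 2: read(P1, v2) -> 29. No state change.
Op 3: write(P0, v1, 133). refcount(pp1)=2>1 -> COPY to pp3. 4 ppages; refcounts: pp0:2 pp1:1 pp2:2 pp3:1
Op 4: write(P1, v2, 103). refcount(pp2)=2>1 -> COPY to pp4. 5 ppages; refcounts: pp0:2 pp1:1 pp2:1 pp3:1 pp4:1
Op 5: write(P0, v2, 123). refcount(pp2)=1 -> write in place. 5 ppages; refcounts: pp0:2 pp1:1 pp2:1 pp3:1 pp4:1
Op 6: write(P0, v0, 106). refcount(pp0)=2>1 -> COPY to pp5. 6 ppages; refcounts: pp0:1 pp1:1 pp2:1 pp3:1 pp4:1 pp5:1
Op 7: write(P0, v2, 196). refcount(pp2)=1 -> write in place. 6 ppages; refcounts: pp0:1 pp1:1 pp2:1 pp3:1 pp4:1 pp5:1
Op 8: write(P0, v2, 100). refcount(pp2)=1 -> write in place. 6 ppages; refcounts: pp0:1 pp1:1 pp2:1 pp3:1 pp4:1 pp5:1
Op 9: read(P0, v0) -> 106. No state change.
Op 10: read(P0, v1) -> 133. No state change.

yes yes no yes no no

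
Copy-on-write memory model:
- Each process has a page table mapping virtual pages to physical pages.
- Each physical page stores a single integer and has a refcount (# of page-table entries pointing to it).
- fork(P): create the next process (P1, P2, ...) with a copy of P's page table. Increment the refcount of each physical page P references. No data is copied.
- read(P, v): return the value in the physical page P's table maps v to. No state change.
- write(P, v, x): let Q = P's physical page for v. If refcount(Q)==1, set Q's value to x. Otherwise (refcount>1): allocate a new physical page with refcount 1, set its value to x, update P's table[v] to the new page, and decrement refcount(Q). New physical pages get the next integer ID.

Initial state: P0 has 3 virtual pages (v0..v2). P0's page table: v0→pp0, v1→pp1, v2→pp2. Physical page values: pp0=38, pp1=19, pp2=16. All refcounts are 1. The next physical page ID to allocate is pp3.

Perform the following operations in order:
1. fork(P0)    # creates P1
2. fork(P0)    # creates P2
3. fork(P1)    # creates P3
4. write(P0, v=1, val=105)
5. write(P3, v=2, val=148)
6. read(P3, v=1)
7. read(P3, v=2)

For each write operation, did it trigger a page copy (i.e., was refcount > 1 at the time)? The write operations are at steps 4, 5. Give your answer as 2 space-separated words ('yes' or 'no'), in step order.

Op 1: fork(P0) -> P1. 3 ppages; refcounts: pp0:2 pp1:2 pp2:2
Op 2: fork(P0) -> P2. 3 ppages; refcounts: pp0:3 pp1:3 pp2:3
Op 3: fork(P1) -> P3. 3 ppages; refcounts: pp0:4 pp1:4 pp2:4
Op 4: write(P0, v1, 105). refcount(pp1)=4>1 -> COPY to pp3. 4 ppages; refcounts: pp0:4 pp1:3 pp2:4 pp3:1
Op 5: write(P3, v2, 148). refcount(pp2)=4>1 -> COPY to pp4. 5 ppages; refcounts: pp0:4 pp1:3 pp2:3 pp3:1 pp4:1
Op 6: read(P3, v1) -> 19. No state change.
Op 7: read(P3, v2) -> 148. No state change.

yes yes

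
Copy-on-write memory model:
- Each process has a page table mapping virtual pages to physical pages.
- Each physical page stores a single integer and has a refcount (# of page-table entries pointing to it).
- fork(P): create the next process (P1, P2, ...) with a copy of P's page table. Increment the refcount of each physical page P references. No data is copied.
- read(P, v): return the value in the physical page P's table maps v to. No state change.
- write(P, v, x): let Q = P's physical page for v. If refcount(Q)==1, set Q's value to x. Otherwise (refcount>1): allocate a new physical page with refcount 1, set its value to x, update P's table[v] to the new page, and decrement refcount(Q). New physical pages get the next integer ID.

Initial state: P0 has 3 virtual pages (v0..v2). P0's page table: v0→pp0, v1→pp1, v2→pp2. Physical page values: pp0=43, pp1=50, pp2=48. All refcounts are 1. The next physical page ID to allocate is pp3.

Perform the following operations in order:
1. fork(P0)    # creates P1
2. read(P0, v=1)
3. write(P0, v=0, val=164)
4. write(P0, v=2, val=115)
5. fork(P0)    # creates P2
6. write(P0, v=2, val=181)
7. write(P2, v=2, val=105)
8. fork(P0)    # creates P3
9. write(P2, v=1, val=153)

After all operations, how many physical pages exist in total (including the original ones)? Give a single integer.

Answer: 7

Derivation:
Op 1: fork(P0) -> P1. 3 ppages; refcounts: pp0:2 pp1:2 pp2:2
Op 2: read(P0, v1) -> 50. No state change.
Op 3: write(P0, v0, 164). refcount(pp0)=2>1 -> COPY to pp3. 4 ppages; refcounts: pp0:1 pp1:2 pp2:2 pp3:1
Op 4: write(P0, v2, 115). refcount(pp2)=2>1 -> COPY to pp4. 5 ppages; refcounts: pp0:1 pp1:2 pp2:1 pp3:1 pp4:1
Op 5: fork(P0) -> P2. 5 ppages; refcounts: pp0:1 pp1:3 pp2:1 pp3:2 pp4:2
Op 6: write(P0, v2, 181). refcount(pp4)=2>1 -> COPY to pp5. 6 ppages; refcounts: pp0:1 pp1:3 pp2:1 pp3:2 pp4:1 pp5:1
Op 7: write(P2, v2, 105). refcount(pp4)=1 -> write in place. 6 ppages; refcounts: pp0:1 pp1:3 pp2:1 pp3:2 pp4:1 pp5:1
Op 8: fork(P0) -> P3. 6 ppages; refcounts: pp0:1 pp1:4 pp2:1 pp3:3 pp4:1 pp5:2
Op 9: write(P2, v1, 153). refcount(pp1)=4>1 -> COPY to pp6. 7 ppages; refcounts: pp0:1 pp1:3 pp2:1 pp3:3 pp4:1 pp5:2 pp6:1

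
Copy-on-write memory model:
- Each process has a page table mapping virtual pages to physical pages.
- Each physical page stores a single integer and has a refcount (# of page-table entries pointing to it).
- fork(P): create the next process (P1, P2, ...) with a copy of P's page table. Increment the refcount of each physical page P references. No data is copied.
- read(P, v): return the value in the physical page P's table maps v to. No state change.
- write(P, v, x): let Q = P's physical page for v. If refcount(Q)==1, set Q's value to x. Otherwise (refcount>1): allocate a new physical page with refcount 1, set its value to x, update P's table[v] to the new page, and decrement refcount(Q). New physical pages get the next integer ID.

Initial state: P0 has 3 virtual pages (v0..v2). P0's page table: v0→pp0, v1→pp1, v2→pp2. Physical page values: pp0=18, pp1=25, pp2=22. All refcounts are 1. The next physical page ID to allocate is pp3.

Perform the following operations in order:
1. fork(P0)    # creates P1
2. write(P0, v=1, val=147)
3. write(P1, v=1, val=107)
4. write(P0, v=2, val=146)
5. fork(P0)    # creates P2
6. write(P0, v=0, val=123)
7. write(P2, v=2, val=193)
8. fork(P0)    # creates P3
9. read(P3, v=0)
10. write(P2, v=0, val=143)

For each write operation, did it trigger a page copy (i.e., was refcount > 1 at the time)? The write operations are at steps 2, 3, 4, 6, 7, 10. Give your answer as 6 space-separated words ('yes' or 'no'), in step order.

Op 1: fork(P0) -> P1. 3 ppages; refcounts: pp0:2 pp1:2 pp2:2
Op 2: write(P0, v1, 147). refcount(pp1)=2>1 -> COPY to pp3. 4 ppages; refcounts: pp0:2 pp1:1 pp2:2 pp3:1
Op 3: write(P1, v1, 107). refcount(pp1)=1 -> write in place. 4 ppages; refcounts: pp0:2 pp1:1 pp2:2 pp3:1
Op 4: write(P0, v2, 146). refcount(pp2)=2>1 -> COPY to pp4. 5 ppages; refcounts: pp0:2 pp1:1 pp2:1 pp3:1 pp4:1
Op 5: fork(P0) -> P2. 5 ppages; refcounts: pp0:3 pp1:1 pp2:1 pp3:2 pp4:2
Op 6: write(P0, v0, 123). refcount(pp0)=3>1 -> COPY to pp5. 6 ppages; refcounts: pp0:2 pp1:1 pp2:1 pp3:2 pp4:2 pp5:1
Op 7: write(P2, v2, 193). refcount(pp4)=2>1 -> COPY to pp6. 7 ppages; refcounts: pp0:2 pp1:1 pp2:1 pp3:2 pp4:1 pp5:1 pp6:1
Op 8: fork(P0) -> P3. 7 ppages; refcounts: pp0:2 pp1:1 pp2:1 pp3:3 pp4:2 pp5:2 pp6:1
Op 9: read(P3, v0) -> 123. No state change.
Op 10: write(P2, v0, 143). refcount(pp0)=2>1 -> COPY to pp7. 8 ppages; refcounts: pp0:1 pp1:1 pp2:1 pp3:3 pp4:2 pp5:2 pp6:1 pp7:1

yes no yes yes yes yes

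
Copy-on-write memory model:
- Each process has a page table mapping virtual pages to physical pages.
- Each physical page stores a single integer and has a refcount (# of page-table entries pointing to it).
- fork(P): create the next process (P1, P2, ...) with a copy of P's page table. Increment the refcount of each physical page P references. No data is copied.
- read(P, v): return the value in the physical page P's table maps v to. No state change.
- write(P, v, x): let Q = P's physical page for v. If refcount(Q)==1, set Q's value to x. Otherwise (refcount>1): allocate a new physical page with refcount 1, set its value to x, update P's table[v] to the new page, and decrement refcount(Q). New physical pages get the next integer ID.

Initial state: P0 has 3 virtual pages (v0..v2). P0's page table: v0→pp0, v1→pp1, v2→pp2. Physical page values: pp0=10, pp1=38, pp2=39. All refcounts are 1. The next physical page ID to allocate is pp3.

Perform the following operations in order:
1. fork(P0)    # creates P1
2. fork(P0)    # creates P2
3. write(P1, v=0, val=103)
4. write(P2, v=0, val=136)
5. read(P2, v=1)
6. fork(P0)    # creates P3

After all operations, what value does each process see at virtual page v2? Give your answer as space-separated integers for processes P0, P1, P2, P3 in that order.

Answer: 39 39 39 39

Derivation:
Op 1: fork(P0) -> P1. 3 ppages; refcounts: pp0:2 pp1:2 pp2:2
Op 2: fork(P0) -> P2. 3 ppages; refcounts: pp0:3 pp1:3 pp2:3
Op 3: write(P1, v0, 103). refcount(pp0)=3>1 -> COPY to pp3. 4 ppages; refcounts: pp0:2 pp1:3 pp2:3 pp3:1
Op 4: write(P2, v0, 136). refcount(pp0)=2>1 -> COPY to pp4. 5 ppages; refcounts: pp0:1 pp1:3 pp2:3 pp3:1 pp4:1
Op 5: read(P2, v1) -> 38. No state change.
Op 6: fork(P0) -> P3. 5 ppages; refcounts: pp0:2 pp1:4 pp2:4 pp3:1 pp4:1
P0: v2 -> pp2 = 39
P1: v2 -> pp2 = 39
P2: v2 -> pp2 = 39
P3: v2 -> pp2 = 39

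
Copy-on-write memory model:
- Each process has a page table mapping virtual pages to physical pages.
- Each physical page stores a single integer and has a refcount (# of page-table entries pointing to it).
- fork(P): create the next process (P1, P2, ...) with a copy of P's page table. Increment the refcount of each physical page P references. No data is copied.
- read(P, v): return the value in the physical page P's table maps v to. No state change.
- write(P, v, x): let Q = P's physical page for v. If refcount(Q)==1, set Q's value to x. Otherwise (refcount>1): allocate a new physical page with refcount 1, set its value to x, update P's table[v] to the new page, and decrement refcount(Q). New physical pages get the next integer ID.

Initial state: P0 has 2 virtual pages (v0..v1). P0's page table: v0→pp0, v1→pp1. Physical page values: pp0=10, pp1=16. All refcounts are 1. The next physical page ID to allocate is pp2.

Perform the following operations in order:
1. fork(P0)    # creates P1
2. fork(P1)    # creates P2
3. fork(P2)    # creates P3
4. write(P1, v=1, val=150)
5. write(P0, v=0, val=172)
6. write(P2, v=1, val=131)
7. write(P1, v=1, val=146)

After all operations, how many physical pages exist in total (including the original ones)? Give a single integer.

Op 1: fork(P0) -> P1. 2 ppages; refcounts: pp0:2 pp1:2
Op 2: fork(P1) -> P2. 2 ppages; refcounts: pp0:3 pp1:3
Op 3: fork(P2) -> P3. 2 ppages; refcounts: pp0:4 pp1:4
Op 4: write(P1, v1, 150). refcount(pp1)=4>1 -> COPY to pp2. 3 ppages; refcounts: pp0:4 pp1:3 pp2:1
Op 5: write(P0, v0, 172). refcount(pp0)=4>1 -> COPY to pp3. 4 ppages; refcounts: pp0:3 pp1:3 pp2:1 pp3:1
Op 6: write(P2, v1, 131). refcount(pp1)=3>1 -> COPY to pp4. 5 ppages; refcounts: pp0:3 pp1:2 pp2:1 pp3:1 pp4:1
Op 7: write(P1, v1, 146). refcount(pp2)=1 -> write in place. 5 ppages; refcounts: pp0:3 pp1:2 pp2:1 pp3:1 pp4:1

Answer: 5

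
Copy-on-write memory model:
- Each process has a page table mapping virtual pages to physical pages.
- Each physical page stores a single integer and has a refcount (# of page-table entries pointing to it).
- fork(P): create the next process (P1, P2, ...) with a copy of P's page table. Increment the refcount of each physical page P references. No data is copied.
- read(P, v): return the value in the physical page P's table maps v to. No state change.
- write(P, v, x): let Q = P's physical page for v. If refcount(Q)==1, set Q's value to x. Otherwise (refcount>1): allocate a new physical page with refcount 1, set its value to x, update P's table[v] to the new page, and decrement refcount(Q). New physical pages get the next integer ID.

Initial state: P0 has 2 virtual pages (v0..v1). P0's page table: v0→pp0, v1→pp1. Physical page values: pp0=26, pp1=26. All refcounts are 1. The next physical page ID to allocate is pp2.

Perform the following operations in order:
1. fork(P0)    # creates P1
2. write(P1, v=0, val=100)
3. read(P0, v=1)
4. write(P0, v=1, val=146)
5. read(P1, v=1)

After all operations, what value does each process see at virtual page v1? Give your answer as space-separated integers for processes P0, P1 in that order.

Answer: 146 26

Derivation:
Op 1: fork(P0) -> P1. 2 ppages; refcounts: pp0:2 pp1:2
Op 2: write(P1, v0, 100). refcount(pp0)=2>1 -> COPY to pp2. 3 ppages; refcounts: pp0:1 pp1:2 pp2:1
Op 3: read(P0, v1) -> 26. No state change.
Op 4: write(P0, v1, 146). refcount(pp1)=2>1 -> COPY to pp3. 4 ppages; refcounts: pp0:1 pp1:1 pp2:1 pp3:1
Op 5: read(P1, v1) -> 26. No state change.
P0: v1 -> pp3 = 146
P1: v1 -> pp1 = 26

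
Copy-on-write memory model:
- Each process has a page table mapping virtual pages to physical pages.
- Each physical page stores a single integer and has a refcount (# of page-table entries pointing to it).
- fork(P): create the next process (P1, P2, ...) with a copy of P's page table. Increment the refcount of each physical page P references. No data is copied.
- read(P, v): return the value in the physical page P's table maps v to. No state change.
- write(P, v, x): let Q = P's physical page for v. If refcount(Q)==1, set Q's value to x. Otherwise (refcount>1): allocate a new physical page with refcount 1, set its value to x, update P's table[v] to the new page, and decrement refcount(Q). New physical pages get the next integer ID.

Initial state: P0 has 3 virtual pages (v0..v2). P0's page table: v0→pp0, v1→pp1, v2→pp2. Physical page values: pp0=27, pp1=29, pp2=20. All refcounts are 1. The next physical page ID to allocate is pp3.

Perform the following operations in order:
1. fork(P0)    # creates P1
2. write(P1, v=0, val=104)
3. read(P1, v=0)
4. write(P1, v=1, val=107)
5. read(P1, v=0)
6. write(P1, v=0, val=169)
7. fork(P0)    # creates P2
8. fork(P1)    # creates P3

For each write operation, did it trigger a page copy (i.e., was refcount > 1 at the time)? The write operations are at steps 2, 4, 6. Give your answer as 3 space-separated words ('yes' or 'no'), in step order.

Op 1: fork(P0) -> P1. 3 ppages; refcounts: pp0:2 pp1:2 pp2:2
Op 2: write(P1, v0, 104). refcount(pp0)=2>1 -> COPY to pp3. 4 ppages; refcounts: pp0:1 pp1:2 pp2:2 pp3:1
Op 3: read(P1, v0) -> 104. No state change.
Op 4: write(P1, v1, 107). refcount(pp1)=2>1 -> COPY to pp4. 5 ppages; refcounts: pp0:1 pp1:1 pp2:2 pp3:1 pp4:1
Op 5: read(P1, v0) -> 104. No state change.
Op 6: write(P1, v0, 169). refcount(pp3)=1 -> write in place. 5 ppages; refcounts: pp0:1 pp1:1 pp2:2 pp3:1 pp4:1
Op 7: fork(P0) -> P2. 5 ppages; refcounts: pp0:2 pp1:2 pp2:3 pp3:1 pp4:1
Op 8: fork(P1) -> P3. 5 ppages; refcounts: pp0:2 pp1:2 pp2:4 pp3:2 pp4:2

yes yes no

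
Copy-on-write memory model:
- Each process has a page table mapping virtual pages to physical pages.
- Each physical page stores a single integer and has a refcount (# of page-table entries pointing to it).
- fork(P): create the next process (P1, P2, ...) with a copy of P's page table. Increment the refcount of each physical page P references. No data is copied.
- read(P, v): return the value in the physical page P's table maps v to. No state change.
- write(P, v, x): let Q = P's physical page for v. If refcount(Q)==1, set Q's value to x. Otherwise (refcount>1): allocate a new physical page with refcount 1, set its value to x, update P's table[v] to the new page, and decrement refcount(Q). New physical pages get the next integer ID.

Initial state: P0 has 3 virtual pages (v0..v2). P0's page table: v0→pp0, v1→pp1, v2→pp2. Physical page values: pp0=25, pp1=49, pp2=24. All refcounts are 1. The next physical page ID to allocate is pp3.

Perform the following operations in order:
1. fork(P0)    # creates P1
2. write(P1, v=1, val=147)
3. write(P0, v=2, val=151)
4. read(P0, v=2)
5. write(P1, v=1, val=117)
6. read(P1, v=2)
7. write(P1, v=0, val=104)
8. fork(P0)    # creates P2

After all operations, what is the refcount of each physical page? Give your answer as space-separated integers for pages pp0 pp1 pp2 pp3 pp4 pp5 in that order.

Answer: 2 2 1 1 2 1

Derivation:
Op 1: fork(P0) -> P1. 3 ppages; refcounts: pp0:2 pp1:2 pp2:2
Op 2: write(P1, v1, 147). refcount(pp1)=2>1 -> COPY to pp3. 4 ppages; refcounts: pp0:2 pp1:1 pp2:2 pp3:1
Op 3: write(P0, v2, 151). refcount(pp2)=2>1 -> COPY to pp4. 5 ppages; refcounts: pp0:2 pp1:1 pp2:1 pp3:1 pp4:1
Op 4: read(P0, v2) -> 151. No state change.
Op 5: write(P1, v1, 117). refcount(pp3)=1 -> write in place. 5 ppages; refcounts: pp0:2 pp1:1 pp2:1 pp3:1 pp4:1
Op 6: read(P1, v2) -> 24. No state change.
Op 7: write(P1, v0, 104). refcount(pp0)=2>1 -> COPY to pp5. 6 ppages; refcounts: pp0:1 pp1:1 pp2:1 pp3:1 pp4:1 pp5:1
Op 8: fork(P0) -> P2. 6 ppages; refcounts: pp0:2 pp1:2 pp2:1 pp3:1 pp4:2 pp5:1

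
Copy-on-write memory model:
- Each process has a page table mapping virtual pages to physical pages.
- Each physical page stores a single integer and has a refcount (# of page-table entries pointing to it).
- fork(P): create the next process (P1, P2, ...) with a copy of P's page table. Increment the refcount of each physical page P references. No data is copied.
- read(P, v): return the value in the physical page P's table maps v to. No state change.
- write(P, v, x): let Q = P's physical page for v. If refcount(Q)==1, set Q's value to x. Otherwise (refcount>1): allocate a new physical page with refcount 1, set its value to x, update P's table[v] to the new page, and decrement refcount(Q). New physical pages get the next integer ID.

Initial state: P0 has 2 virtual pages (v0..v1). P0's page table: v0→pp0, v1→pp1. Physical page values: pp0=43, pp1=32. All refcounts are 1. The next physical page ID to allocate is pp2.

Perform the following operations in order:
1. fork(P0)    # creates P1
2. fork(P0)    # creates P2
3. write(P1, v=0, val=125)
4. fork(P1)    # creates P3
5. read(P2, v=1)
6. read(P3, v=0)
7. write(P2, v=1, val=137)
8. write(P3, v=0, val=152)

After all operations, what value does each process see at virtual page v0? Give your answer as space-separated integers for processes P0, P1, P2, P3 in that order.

Answer: 43 125 43 152

Derivation:
Op 1: fork(P0) -> P1. 2 ppages; refcounts: pp0:2 pp1:2
Op 2: fork(P0) -> P2. 2 ppages; refcounts: pp0:3 pp1:3
Op 3: write(P1, v0, 125). refcount(pp0)=3>1 -> COPY to pp2. 3 ppages; refcounts: pp0:2 pp1:3 pp2:1
Op 4: fork(P1) -> P3. 3 ppages; refcounts: pp0:2 pp1:4 pp2:2
Op 5: read(P2, v1) -> 32. No state change.
Op 6: read(P3, v0) -> 125. No state change.
Op 7: write(P2, v1, 137). refcount(pp1)=4>1 -> COPY to pp3. 4 ppages; refcounts: pp0:2 pp1:3 pp2:2 pp3:1
Op 8: write(P3, v0, 152). refcount(pp2)=2>1 -> COPY to pp4. 5 ppages; refcounts: pp0:2 pp1:3 pp2:1 pp3:1 pp4:1
P0: v0 -> pp0 = 43
P1: v0 -> pp2 = 125
P2: v0 -> pp0 = 43
P3: v0 -> pp4 = 152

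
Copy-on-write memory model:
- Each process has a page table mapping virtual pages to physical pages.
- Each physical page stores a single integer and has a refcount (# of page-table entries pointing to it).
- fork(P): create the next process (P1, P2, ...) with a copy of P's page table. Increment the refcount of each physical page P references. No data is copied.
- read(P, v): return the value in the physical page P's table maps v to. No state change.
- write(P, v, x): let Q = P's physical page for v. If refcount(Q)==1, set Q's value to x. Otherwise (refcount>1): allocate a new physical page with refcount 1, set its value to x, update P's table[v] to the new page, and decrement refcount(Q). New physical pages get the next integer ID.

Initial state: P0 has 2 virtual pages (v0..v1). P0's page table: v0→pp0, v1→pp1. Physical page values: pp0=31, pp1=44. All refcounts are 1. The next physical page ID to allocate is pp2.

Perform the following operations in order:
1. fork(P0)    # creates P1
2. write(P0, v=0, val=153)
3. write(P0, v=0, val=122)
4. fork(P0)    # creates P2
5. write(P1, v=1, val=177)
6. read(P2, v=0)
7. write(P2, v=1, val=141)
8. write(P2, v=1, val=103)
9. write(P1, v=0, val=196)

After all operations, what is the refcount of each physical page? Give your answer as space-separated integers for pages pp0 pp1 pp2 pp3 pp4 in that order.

Op 1: fork(P0) -> P1. 2 ppages; refcounts: pp0:2 pp1:2
Op 2: write(P0, v0, 153). refcount(pp0)=2>1 -> COPY to pp2. 3 ppages; refcounts: pp0:1 pp1:2 pp2:1
Op 3: write(P0, v0, 122). refcount(pp2)=1 -> write in place. 3 ppages; refcounts: pp0:1 pp1:2 pp2:1
Op 4: fork(P0) -> P2. 3 ppages; refcounts: pp0:1 pp1:3 pp2:2
Op 5: write(P1, v1, 177). refcount(pp1)=3>1 -> COPY to pp3. 4 ppages; refcounts: pp0:1 pp1:2 pp2:2 pp3:1
Op 6: read(P2, v0) -> 122. No state change.
Op 7: write(P2, v1, 141). refcount(pp1)=2>1 -> COPY to pp4. 5 ppages; refcounts: pp0:1 pp1:1 pp2:2 pp3:1 pp4:1
Op 8: write(P2, v1, 103). refcount(pp4)=1 -> write in place. 5 ppages; refcounts: pp0:1 pp1:1 pp2:2 pp3:1 pp4:1
Op 9: write(P1, v0, 196). refcount(pp0)=1 -> write in place. 5 ppages; refcounts: pp0:1 pp1:1 pp2:2 pp3:1 pp4:1

Answer: 1 1 2 1 1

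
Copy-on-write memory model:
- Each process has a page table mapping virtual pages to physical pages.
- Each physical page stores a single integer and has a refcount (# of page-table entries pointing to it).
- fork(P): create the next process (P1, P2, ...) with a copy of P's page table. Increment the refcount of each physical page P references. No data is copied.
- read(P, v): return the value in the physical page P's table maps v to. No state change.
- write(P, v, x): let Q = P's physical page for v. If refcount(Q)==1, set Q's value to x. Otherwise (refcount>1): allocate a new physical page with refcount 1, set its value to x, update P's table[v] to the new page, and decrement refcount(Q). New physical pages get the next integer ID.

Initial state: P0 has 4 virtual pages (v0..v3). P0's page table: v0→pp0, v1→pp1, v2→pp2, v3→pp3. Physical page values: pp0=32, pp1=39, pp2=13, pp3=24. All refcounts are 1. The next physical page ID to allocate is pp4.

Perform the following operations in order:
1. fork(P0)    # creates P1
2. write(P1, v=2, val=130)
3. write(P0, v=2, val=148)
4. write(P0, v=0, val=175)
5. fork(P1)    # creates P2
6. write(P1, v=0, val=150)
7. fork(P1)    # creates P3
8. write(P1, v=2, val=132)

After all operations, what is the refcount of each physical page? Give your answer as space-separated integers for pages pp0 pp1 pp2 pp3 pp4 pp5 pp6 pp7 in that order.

Answer: 1 4 1 4 2 1 2 1

Derivation:
Op 1: fork(P0) -> P1. 4 ppages; refcounts: pp0:2 pp1:2 pp2:2 pp3:2
Op 2: write(P1, v2, 130). refcount(pp2)=2>1 -> COPY to pp4. 5 ppages; refcounts: pp0:2 pp1:2 pp2:1 pp3:2 pp4:1
Op 3: write(P0, v2, 148). refcount(pp2)=1 -> write in place. 5 ppages; refcounts: pp0:2 pp1:2 pp2:1 pp3:2 pp4:1
Op 4: write(P0, v0, 175). refcount(pp0)=2>1 -> COPY to pp5. 6 ppages; refcounts: pp0:1 pp1:2 pp2:1 pp3:2 pp4:1 pp5:1
Op 5: fork(P1) -> P2. 6 ppages; refcounts: pp0:2 pp1:3 pp2:1 pp3:3 pp4:2 pp5:1
Op 6: write(P1, v0, 150). refcount(pp0)=2>1 -> COPY to pp6. 7 ppages; refcounts: pp0:1 pp1:3 pp2:1 pp3:3 pp4:2 pp5:1 pp6:1
Op 7: fork(P1) -> P3. 7 ppages; refcounts: pp0:1 pp1:4 pp2:1 pp3:4 pp4:3 pp5:1 pp6:2
Op 8: write(P1, v2, 132). refcount(pp4)=3>1 -> COPY to pp7. 8 ppages; refcounts: pp0:1 pp1:4 pp2:1 pp3:4 pp4:2 pp5:1 pp6:2 pp7:1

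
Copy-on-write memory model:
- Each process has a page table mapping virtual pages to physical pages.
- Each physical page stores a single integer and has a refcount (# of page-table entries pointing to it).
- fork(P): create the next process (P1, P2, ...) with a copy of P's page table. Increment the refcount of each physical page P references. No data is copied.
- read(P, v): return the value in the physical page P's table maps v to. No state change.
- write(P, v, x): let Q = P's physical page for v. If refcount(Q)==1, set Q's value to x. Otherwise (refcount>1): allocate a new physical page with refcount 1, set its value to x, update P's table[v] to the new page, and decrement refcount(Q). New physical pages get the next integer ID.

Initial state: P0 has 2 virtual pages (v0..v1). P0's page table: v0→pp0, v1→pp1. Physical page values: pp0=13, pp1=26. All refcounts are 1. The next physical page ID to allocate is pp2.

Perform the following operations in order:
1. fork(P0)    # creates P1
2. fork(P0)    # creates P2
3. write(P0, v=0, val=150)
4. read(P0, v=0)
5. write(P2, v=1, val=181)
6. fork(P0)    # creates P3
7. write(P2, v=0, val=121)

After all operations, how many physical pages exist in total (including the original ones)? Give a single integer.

Answer: 5

Derivation:
Op 1: fork(P0) -> P1. 2 ppages; refcounts: pp0:2 pp1:2
Op 2: fork(P0) -> P2. 2 ppages; refcounts: pp0:3 pp1:3
Op 3: write(P0, v0, 150). refcount(pp0)=3>1 -> COPY to pp2. 3 ppages; refcounts: pp0:2 pp1:3 pp2:1
Op 4: read(P0, v0) -> 150. No state change.
Op 5: write(P2, v1, 181). refcount(pp1)=3>1 -> COPY to pp3. 4 ppages; refcounts: pp0:2 pp1:2 pp2:1 pp3:1
Op 6: fork(P0) -> P3. 4 ppages; refcounts: pp0:2 pp1:3 pp2:2 pp3:1
Op 7: write(P2, v0, 121). refcount(pp0)=2>1 -> COPY to pp4. 5 ppages; refcounts: pp0:1 pp1:3 pp2:2 pp3:1 pp4:1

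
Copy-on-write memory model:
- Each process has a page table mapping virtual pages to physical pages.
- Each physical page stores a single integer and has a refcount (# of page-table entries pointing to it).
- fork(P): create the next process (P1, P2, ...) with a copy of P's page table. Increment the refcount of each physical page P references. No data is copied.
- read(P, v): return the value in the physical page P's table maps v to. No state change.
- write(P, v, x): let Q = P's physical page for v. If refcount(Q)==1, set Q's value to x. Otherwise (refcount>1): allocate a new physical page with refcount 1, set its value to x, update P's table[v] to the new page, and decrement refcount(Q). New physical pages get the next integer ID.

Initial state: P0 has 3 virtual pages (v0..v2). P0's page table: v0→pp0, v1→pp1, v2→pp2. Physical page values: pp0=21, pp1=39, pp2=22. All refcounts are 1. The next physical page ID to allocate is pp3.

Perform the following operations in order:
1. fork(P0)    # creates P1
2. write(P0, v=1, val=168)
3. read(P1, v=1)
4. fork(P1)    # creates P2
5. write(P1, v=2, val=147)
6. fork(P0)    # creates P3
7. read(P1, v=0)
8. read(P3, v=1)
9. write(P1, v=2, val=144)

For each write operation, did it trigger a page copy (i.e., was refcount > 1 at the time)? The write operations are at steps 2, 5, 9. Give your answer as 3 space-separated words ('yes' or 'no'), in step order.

Op 1: fork(P0) -> P1. 3 ppages; refcounts: pp0:2 pp1:2 pp2:2
Op 2: write(P0, v1, 168). refcount(pp1)=2>1 -> COPY to pp3. 4 ppages; refcounts: pp0:2 pp1:1 pp2:2 pp3:1
Op 3: read(P1, v1) -> 39. No state change.
Op 4: fork(P1) -> P2. 4 ppages; refcounts: pp0:3 pp1:2 pp2:3 pp3:1
Op 5: write(P1, v2, 147). refcount(pp2)=3>1 -> COPY to pp4. 5 ppages; refcounts: pp0:3 pp1:2 pp2:2 pp3:1 pp4:1
Op 6: fork(P0) -> P3. 5 ppages; refcounts: pp0:4 pp1:2 pp2:3 pp3:2 pp4:1
Op 7: read(P1, v0) -> 21. No state change.
Op 8: read(P3, v1) -> 168. No state change.
Op 9: write(P1, v2, 144). refcount(pp4)=1 -> write in place. 5 ppages; refcounts: pp0:4 pp1:2 pp2:3 pp3:2 pp4:1

yes yes no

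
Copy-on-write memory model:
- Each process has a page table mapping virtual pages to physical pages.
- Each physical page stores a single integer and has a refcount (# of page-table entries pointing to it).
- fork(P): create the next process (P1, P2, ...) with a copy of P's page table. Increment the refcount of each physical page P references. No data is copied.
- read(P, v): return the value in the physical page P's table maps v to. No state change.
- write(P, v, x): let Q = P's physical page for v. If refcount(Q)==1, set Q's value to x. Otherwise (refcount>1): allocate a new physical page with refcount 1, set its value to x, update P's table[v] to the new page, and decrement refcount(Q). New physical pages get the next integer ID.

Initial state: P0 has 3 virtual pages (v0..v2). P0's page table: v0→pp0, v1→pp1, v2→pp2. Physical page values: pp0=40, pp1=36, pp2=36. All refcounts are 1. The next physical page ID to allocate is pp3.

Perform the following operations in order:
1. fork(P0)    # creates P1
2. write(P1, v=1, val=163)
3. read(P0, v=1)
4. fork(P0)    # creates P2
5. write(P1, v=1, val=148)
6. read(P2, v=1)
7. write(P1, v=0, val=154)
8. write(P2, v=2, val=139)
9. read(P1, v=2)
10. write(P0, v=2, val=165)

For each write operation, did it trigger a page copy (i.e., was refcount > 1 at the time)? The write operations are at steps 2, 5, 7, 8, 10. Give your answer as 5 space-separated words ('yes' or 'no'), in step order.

Op 1: fork(P0) -> P1. 3 ppages; refcounts: pp0:2 pp1:2 pp2:2
Op 2: write(P1, v1, 163). refcount(pp1)=2>1 -> COPY to pp3. 4 ppages; refcounts: pp0:2 pp1:1 pp2:2 pp3:1
Op 3: read(P0, v1) -> 36. No state change.
Op 4: fork(P0) -> P2. 4 ppages; refcounts: pp0:3 pp1:2 pp2:3 pp3:1
Op 5: write(P1, v1, 148). refcount(pp3)=1 -> write in place. 4 ppages; refcounts: pp0:3 pp1:2 pp2:3 pp3:1
Op 6: read(P2, v1) -> 36. No state change.
Op 7: write(P1, v0, 154). refcount(pp0)=3>1 -> COPY to pp4. 5 ppages; refcounts: pp0:2 pp1:2 pp2:3 pp3:1 pp4:1
Op 8: write(P2, v2, 139). refcount(pp2)=3>1 -> COPY to pp5. 6 ppages; refcounts: pp0:2 pp1:2 pp2:2 pp3:1 pp4:1 pp5:1
Op 9: read(P1, v2) -> 36. No state change.
Op 10: write(P0, v2, 165). refcount(pp2)=2>1 -> COPY to pp6. 7 ppages; refcounts: pp0:2 pp1:2 pp2:1 pp3:1 pp4:1 pp5:1 pp6:1

yes no yes yes yes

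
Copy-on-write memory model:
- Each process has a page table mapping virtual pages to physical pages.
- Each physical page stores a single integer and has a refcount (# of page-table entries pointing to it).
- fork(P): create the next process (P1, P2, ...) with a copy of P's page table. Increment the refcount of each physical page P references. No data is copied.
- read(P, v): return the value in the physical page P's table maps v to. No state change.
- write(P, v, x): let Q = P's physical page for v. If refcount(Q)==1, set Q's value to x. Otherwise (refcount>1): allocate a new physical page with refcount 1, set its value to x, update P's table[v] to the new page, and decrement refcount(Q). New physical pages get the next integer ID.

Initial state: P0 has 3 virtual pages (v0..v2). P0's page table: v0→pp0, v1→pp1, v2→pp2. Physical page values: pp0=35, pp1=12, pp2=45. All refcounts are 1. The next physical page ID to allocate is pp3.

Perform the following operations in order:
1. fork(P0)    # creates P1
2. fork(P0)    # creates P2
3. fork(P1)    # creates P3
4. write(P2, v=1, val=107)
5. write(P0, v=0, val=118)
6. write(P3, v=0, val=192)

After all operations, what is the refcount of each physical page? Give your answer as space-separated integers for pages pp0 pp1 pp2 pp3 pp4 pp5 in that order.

Op 1: fork(P0) -> P1. 3 ppages; refcounts: pp0:2 pp1:2 pp2:2
Op 2: fork(P0) -> P2. 3 ppages; refcounts: pp0:3 pp1:3 pp2:3
Op 3: fork(P1) -> P3. 3 ppages; refcounts: pp0:4 pp1:4 pp2:4
Op 4: write(P2, v1, 107). refcount(pp1)=4>1 -> COPY to pp3. 4 ppages; refcounts: pp0:4 pp1:3 pp2:4 pp3:1
Op 5: write(P0, v0, 118). refcount(pp0)=4>1 -> COPY to pp4. 5 ppages; refcounts: pp0:3 pp1:3 pp2:4 pp3:1 pp4:1
Op 6: write(P3, v0, 192). refcount(pp0)=3>1 -> COPY to pp5. 6 ppages; refcounts: pp0:2 pp1:3 pp2:4 pp3:1 pp4:1 pp5:1

Answer: 2 3 4 1 1 1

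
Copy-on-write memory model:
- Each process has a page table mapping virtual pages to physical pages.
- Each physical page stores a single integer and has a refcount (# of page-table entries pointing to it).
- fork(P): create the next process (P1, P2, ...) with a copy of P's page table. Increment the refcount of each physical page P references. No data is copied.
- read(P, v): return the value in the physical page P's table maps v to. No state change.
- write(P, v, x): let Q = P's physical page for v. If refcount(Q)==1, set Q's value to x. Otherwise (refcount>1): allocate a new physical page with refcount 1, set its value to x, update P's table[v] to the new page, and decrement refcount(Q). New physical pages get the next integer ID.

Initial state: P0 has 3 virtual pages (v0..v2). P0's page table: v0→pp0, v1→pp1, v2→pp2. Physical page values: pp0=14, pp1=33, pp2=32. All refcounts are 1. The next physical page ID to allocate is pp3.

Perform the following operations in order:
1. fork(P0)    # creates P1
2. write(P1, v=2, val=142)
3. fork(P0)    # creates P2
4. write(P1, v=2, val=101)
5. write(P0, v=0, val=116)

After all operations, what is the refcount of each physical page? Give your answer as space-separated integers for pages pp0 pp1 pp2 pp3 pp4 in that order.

Answer: 2 3 2 1 1

Derivation:
Op 1: fork(P0) -> P1. 3 ppages; refcounts: pp0:2 pp1:2 pp2:2
Op 2: write(P1, v2, 142). refcount(pp2)=2>1 -> COPY to pp3. 4 ppages; refcounts: pp0:2 pp1:2 pp2:1 pp3:1
Op 3: fork(P0) -> P2. 4 ppages; refcounts: pp0:3 pp1:3 pp2:2 pp3:1
Op 4: write(P1, v2, 101). refcount(pp3)=1 -> write in place. 4 ppages; refcounts: pp0:3 pp1:3 pp2:2 pp3:1
Op 5: write(P0, v0, 116). refcount(pp0)=3>1 -> COPY to pp4. 5 ppages; refcounts: pp0:2 pp1:3 pp2:2 pp3:1 pp4:1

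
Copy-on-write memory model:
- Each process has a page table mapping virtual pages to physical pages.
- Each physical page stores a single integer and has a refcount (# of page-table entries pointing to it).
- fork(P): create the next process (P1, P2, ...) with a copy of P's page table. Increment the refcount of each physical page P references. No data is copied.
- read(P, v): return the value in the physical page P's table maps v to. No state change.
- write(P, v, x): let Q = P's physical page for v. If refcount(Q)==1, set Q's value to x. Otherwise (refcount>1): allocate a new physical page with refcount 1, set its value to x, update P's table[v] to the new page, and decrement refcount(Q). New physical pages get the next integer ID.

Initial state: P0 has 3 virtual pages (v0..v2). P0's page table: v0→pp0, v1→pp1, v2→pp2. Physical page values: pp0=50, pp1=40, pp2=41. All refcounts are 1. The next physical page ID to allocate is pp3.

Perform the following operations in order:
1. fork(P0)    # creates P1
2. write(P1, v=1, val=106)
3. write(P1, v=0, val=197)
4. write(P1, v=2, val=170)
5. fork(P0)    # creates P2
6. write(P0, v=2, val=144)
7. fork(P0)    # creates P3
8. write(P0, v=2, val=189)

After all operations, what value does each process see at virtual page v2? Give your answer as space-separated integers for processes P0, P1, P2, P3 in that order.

Answer: 189 170 41 144

Derivation:
Op 1: fork(P0) -> P1. 3 ppages; refcounts: pp0:2 pp1:2 pp2:2
Op 2: write(P1, v1, 106). refcount(pp1)=2>1 -> COPY to pp3. 4 ppages; refcounts: pp0:2 pp1:1 pp2:2 pp3:1
Op 3: write(P1, v0, 197). refcount(pp0)=2>1 -> COPY to pp4. 5 ppages; refcounts: pp0:1 pp1:1 pp2:2 pp3:1 pp4:1
Op 4: write(P1, v2, 170). refcount(pp2)=2>1 -> COPY to pp5. 6 ppages; refcounts: pp0:1 pp1:1 pp2:1 pp3:1 pp4:1 pp5:1
Op 5: fork(P0) -> P2. 6 ppages; refcounts: pp0:2 pp1:2 pp2:2 pp3:1 pp4:1 pp5:1
Op 6: write(P0, v2, 144). refcount(pp2)=2>1 -> COPY to pp6. 7 ppages; refcounts: pp0:2 pp1:2 pp2:1 pp3:1 pp4:1 pp5:1 pp6:1
Op 7: fork(P0) -> P3. 7 ppages; refcounts: pp0:3 pp1:3 pp2:1 pp3:1 pp4:1 pp5:1 pp6:2
Op 8: write(P0, v2, 189). refcount(pp6)=2>1 -> COPY to pp7. 8 ppages; refcounts: pp0:3 pp1:3 pp2:1 pp3:1 pp4:1 pp5:1 pp6:1 pp7:1
P0: v2 -> pp7 = 189
P1: v2 -> pp5 = 170
P2: v2 -> pp2 = 41
P3: v2 -> pp6 = 144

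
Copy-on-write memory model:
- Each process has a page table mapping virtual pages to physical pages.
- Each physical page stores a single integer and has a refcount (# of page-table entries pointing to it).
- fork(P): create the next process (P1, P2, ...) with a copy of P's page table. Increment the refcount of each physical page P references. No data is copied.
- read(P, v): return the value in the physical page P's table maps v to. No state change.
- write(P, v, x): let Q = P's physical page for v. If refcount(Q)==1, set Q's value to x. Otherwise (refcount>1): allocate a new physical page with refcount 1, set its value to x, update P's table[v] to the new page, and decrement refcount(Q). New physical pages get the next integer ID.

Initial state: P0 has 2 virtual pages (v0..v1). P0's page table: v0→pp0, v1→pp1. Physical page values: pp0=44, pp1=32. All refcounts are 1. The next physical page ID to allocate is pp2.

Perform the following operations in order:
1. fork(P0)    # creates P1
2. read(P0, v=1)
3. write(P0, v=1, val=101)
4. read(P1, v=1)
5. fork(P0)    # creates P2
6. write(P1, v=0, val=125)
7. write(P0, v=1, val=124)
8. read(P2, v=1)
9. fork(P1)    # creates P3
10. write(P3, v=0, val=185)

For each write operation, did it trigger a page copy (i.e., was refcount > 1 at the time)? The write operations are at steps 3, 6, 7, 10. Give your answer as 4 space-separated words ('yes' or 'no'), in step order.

Op 1: fork(P0) -> P1. 2 ppages; refcounts: pp0:2 pp1:2
Op 2: read(P0, v1) -> 32. No state change.
Op 3: write(P0, v1, 101). refcount(pp1)=2>1 -> COPY to pp2. 3 ppages; refcounts: pp0:2 pp1:1 pp2:1
Op 4: read(P1, v1) -> 32. No state change.
Op 5: fork(P0) -> P2. 3 ppages; refcounts: pp0:3 pp1:1 pp2:2
Op 6: write(P1, v0, 125). refcount(pp0)=3>1 -> COPY to pp3. 4 ppages; refcounts: pp0:2 pp1:1 pp2:2 pp3:1
Op 7: write(P0, v1, 124). refcount(pp2)=2>1 -> COPY to pp4. 5 ppages; refcounts: pp0:2 pp1:1 pp2:1 pp3:1 pp4:1
Op 8: read(P2, v1) -> 101. No state change.
Op 9: fork(P1) -> P3. 5 ppages; refcounts: pp0:2 pp1:2 pp2:1 pp3:2 pp4:1
Op 10: write(P3, v0, 185). refcount(pp3)=2>1 -> COPY to pp5. 6 ppages; refcounts: pp0:2 pp1:2 pp2:1 pp3:1 pp4:1 pp5:1

yes yes yes yes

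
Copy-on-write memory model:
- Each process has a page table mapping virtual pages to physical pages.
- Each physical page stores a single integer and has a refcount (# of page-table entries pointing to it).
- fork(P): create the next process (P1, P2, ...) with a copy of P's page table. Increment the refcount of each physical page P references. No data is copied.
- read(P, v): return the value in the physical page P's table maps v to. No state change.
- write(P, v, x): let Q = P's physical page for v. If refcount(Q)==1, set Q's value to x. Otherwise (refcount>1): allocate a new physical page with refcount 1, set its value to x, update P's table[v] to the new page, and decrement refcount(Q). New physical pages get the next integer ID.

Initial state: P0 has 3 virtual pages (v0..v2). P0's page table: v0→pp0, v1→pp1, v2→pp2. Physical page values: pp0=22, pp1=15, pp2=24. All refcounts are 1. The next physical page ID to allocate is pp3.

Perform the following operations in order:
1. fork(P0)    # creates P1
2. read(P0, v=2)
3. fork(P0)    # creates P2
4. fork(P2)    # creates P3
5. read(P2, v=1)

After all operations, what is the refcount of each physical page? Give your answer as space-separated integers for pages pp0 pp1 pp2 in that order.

Op 1: fork(P0) -> P1. 3 ppages; refcounts: pp0:2 pp1:2 pp2:2
Op 2: read(P0, v2) -> 24. No state change.
Op 3: fork(P0) -> P2. 3 ppages; refcounts: pp0:3 pp1:3 pp2:3
Op 4: fork(P2) -> P3. 3 ppages; refcounts: pp0:4 pp1:4 pp2:4
Op 5: read(P2, v1) -> 15. No state change.

Answer: 4 4 4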